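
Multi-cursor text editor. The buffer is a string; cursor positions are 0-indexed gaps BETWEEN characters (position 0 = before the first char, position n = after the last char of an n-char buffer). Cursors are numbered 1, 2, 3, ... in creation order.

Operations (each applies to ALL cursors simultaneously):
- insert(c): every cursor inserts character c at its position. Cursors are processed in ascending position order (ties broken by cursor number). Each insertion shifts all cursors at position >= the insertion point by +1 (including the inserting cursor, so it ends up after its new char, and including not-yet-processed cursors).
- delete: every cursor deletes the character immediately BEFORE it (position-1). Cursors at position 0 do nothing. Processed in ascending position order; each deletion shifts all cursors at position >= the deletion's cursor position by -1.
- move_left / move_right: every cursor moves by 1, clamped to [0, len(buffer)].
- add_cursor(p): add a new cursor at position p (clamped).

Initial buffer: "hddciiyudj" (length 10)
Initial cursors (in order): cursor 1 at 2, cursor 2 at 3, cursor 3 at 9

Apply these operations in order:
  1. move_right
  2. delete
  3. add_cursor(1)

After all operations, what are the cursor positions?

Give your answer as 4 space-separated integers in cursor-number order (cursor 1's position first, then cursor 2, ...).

After op 1 (move_right): buffer="hddciiyudj" (len 10), cursors c1@3 c2@4 c3@10, authorship ..........
After op 2 (delete): buffer="hdiiyud" (len 7), cursors c1@2 c2@2 c3@7, authorship .......
After op 3 (add_cursor(1)): buffer="hdiiyud" (len 7), cursors c4@1 c1@2 c2@2 c3@7, authorship .......

Answer: 2 2 7 1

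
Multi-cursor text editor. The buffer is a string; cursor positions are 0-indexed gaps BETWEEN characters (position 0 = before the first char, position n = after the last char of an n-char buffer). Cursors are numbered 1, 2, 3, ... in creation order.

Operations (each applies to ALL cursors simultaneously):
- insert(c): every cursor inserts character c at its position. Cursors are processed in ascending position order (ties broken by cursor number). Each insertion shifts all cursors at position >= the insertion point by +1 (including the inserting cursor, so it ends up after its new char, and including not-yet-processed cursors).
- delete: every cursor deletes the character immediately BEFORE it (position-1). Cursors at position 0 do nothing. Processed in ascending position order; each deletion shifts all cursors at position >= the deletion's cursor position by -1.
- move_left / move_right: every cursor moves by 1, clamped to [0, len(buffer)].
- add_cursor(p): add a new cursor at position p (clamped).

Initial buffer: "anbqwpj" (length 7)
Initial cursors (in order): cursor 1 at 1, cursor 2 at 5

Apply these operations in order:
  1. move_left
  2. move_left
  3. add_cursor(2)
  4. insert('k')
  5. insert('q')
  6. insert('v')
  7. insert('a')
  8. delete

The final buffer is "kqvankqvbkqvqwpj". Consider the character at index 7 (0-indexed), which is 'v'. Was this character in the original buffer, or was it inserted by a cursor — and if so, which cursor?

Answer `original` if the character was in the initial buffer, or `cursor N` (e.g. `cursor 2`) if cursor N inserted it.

After op 1 (move_left): buffer="anbqwpj" (len 7), cursors c1@0 c2@4, authorship .......
After op 2 (move_left): buffer="anbqwpj" (len 7), cursors c1@0 c2@3, authorship .......
After op 3 (add_cursor(2)): buffer="anbqwpj" (len 7), cursors c1@0 c3@2 c2@3, authorship .......
After op 4 (insert('k')): buffer="kankbkqwpj" (len 10), cursors c1@1 c3@4 c2@6, authorship 1..3.2....
After op 5 (insert('q')): buffer="kqankqbkqqwpj" (len 13), cursors c1@2 c3@6 c2@9, authorship 11..33.22....
After op 6 (insert('v')): buffer="kqvankqvbkqvqwpj" (len 16), cursors c1@3 c3@8 c2@12, authorship 111..333.222....
After op 7 (insert('a')): buffer="kqvaankqvabkqvaqwpj" (len 19), cursors c1@4 c3@10 c2@15, authorship 1111..3333.2222....
After op 8 (delete): buffer="kqvankqvbkqvqwpj" (len 16), cursors c1@3 c3@8 c2@12, authorship 111..333.222....
Authorship (.=original, N=cursor N): 1 1 1 . . 3 3 3 . 2 2 2 . . . .
Index 7: author = 3

Answer: cursor 3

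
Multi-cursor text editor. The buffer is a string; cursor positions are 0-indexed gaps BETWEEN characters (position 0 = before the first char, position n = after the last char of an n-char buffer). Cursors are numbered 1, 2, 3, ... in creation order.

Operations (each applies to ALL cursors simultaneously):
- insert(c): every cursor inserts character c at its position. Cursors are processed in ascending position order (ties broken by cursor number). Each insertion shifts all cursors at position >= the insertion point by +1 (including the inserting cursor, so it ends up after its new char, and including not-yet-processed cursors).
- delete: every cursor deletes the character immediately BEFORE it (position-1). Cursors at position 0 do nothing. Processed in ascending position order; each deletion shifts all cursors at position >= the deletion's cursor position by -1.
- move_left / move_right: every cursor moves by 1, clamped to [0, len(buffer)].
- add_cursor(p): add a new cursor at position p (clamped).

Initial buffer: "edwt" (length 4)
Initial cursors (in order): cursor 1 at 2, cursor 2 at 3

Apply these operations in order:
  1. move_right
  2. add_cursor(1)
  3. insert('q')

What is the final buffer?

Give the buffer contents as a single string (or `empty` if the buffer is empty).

After op 1 (move_right): buffer="edwt" (len 4), cursors c1@3 c2@4, authorship ....
After op 2 (add_cursor(1)): buffer="edwt" (len 4), cursors c3@1 c1@3 c2@4, authorship ....
After op 3 (insert('q')): buffer="eqdwqtq" (len 7), cursors c3@2 c1@5 c2@7, authorship .3..1.2

Answer: eqdwqtq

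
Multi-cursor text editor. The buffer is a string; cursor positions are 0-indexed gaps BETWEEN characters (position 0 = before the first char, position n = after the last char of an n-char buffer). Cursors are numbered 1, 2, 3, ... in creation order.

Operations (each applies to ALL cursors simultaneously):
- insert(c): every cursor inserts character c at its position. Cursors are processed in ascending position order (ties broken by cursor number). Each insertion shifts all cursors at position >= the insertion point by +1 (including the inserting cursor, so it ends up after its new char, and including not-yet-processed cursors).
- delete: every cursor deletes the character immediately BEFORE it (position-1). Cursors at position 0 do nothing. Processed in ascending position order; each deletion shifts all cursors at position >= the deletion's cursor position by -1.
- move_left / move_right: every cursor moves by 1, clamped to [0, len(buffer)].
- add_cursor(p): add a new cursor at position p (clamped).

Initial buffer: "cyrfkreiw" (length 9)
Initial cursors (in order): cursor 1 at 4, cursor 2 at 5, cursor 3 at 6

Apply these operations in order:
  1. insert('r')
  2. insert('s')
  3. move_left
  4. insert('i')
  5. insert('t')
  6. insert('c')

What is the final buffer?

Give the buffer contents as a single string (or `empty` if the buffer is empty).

Answer: cyrfritcskritcsrritcseiw

Derivation:
After op 1 (insert('r')): buffer="cyrfrkrrreiw" (len 12), cursors c1@5 c2@7 c3@9, authorship ....1.2.3...
After op 2 (insert('s')): buffer="cyrfrskrsrrseiw" (len 15), cursors c1@6 c2@9 c3@12, authorship ....11.22.33...
After op 3 (move_left): buffer="cyrfrskrsrrseiw" (len 15), cursors c1@5 c2@8 c3@11, authorship ....11.22.33...
After op 4 (insert('i')): buffer="cyrfriskrisrriseiw" (len 18), cursors c1@6 c2@10 c3@14, authorship ....111.222.333...
After op 5 (insert('t')): buffer="cyrfritskritsrritseiw" (len 21), cursors c1@7 c2@12 c3@17, authorship ....1111.2222.3333...
After op 6 (insert('c')): buffer="cyrfritcskritcsrritcseiw" (len 24), cursors c1@8 c2@14 c3@20, authorship ....11111.22222.33333...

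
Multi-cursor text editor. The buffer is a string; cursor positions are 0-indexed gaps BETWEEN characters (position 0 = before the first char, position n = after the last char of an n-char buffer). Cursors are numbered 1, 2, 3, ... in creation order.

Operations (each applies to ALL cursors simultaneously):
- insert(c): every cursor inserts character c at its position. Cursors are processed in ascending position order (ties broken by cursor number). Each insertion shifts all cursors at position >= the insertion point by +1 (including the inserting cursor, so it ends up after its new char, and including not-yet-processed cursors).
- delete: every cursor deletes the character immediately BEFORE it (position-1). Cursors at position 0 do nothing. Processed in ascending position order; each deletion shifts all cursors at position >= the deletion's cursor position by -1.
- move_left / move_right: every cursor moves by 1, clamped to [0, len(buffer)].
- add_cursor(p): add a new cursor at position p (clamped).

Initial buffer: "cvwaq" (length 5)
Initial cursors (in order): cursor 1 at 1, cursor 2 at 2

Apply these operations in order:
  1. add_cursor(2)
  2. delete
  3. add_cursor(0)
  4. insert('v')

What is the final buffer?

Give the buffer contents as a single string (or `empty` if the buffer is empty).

After op 1 (add_cursor(2)): buffer="cvwaq" (len 5), cursors c1@1 c2@2 c3@2, authorship .....
After op 2 (delete): buffer="waq" (len 3), cursors c1@0 c2@0 c3@0, authorship ...
After op 3 (add_cursor(0)): buffer="waq" (len 3), cursors c1@0 c2@0 c3@0 c4@0, authorship ...
After op 4 (insert('v')): buffer="vvvvwaq" (len 7), cursors c1@4 c2@4 c3@4 c4@4, authorship 1234...

Answer: vvvvwaq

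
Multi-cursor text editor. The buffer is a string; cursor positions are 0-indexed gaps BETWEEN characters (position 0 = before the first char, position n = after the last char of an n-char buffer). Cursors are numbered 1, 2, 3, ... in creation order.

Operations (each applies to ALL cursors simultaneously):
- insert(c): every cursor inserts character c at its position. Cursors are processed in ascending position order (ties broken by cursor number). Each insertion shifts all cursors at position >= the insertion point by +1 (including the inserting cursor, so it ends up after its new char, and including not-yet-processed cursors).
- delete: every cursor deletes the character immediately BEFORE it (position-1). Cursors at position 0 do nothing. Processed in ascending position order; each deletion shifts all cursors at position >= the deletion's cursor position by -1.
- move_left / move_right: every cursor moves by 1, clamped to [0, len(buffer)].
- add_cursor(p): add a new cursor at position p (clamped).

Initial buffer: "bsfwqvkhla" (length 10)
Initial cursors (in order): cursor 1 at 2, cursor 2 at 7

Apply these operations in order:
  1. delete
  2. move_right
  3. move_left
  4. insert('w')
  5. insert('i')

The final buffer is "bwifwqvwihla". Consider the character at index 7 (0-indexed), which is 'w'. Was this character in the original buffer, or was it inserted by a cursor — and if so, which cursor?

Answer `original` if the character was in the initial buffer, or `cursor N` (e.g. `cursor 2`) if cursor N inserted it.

Answer: cursor 2

Derivation:
After op 1 (delete): buffer="bfwqvhla" (len 8), cursors c1@1 c2@5, authorship ........
After op 2 (move_right): buffer="bfwqvhla" (len 8), cursors c1@2 c2@6, authorship ........
After op 3 (move_left): buffer="bfwqvhla" (len 8), cursors c1@1 c2@5, authorship ........
After op 4 (insert('w')): buffer="bwfwqvwhla" (len 10), cursors c1@2 c2@7, authorship .1....2...
After op 5 (insert('i')): buffer="bwifwqvwihla" (len 12), cursors c1@3 c2@9, authorship .11....22...
Authorship (.=original, N=cursor N): . 1 1 . . . . 2 2 . . .
Index 7: author = 2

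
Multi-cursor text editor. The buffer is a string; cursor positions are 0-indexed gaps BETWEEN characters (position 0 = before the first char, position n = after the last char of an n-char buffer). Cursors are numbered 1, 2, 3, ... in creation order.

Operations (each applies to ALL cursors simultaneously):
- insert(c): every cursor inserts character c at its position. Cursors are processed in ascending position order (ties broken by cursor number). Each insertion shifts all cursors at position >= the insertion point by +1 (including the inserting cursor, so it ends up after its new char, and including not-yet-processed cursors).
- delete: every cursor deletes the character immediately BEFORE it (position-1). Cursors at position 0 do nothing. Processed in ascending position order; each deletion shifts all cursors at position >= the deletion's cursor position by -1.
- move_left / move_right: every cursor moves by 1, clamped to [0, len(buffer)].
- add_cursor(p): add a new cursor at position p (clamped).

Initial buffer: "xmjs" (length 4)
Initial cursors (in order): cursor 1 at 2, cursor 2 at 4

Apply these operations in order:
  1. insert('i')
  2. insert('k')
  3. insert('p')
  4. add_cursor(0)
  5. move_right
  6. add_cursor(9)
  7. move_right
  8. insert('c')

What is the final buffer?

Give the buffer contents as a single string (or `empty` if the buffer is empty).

Answer: xmcikpjscikpcc

Derivation:
After op 1 (insert('i')): buffer="xmijsi" (len 6), cursors c1@3 c2@6, authorship ..1..2
After op 2 (insert('k')): buffer="xmikjsik" (len 8), cursors c1@4 c2@8, authorship ..11..22
After op 3 (insert('p')): buffer="xmikpjsikp" (len 10), cursors c1@5 c2@10, authorship ..111..222
After op 4 (add_cursor(0)): buffer="xmikpjsikp" (len 10), cursors c3@0 c1@5 c2@10, authorship ..111..222
After op 5 (move_right): buffer="xmikpjsikp" (len 10), cursors c3@1 c1@6 c2@10, authorship ..111..222
After op 6 (add_cursor(9)): buffer="xmikpjsikp" (len 10), cursors c3@1 c1@6 c4@9 c2@10, authorship ..111..222
After op 7 (move_right): buffer="xmikpjsikp" (len 10), cursors c3@2 c1@7 c2@10 c4@10, authorship ..111..222
After op 8 (insert('c')): buffer="xmcikpjscikpcc" (len 14), cursors c3@3 c1@9 c2@14 c4@14, authorship ..3111..122224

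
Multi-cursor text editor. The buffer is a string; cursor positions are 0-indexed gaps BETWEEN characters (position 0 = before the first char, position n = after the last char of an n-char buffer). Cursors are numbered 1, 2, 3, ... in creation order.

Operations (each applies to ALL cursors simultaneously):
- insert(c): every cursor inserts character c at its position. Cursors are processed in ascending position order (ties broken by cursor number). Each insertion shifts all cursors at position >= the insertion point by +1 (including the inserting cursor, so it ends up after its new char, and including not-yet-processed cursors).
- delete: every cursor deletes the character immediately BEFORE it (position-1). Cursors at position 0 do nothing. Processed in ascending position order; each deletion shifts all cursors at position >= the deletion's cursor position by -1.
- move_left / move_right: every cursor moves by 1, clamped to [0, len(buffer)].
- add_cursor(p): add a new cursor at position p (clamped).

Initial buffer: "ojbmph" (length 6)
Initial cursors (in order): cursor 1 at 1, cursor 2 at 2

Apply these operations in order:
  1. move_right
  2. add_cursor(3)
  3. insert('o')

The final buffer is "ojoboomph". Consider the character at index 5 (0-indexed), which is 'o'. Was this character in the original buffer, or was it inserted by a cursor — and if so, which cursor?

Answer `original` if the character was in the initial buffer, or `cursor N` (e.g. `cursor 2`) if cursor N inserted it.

After op 1 (move_right): buffer="ojbmph" (len 6), cursors c1@2 c2@3, authorship ......
After op 2 (add_cursor(3)): buffer="ojbmph" (len 6), cursors c1@2 c2@3 c3@3, authorship ......
After op 3 (insert('o')): buffer="ojoboomph" (len 9), cursors c1@3 c2@6 c3@6, authorship ..1.23...
Authorship (.=original, N=cursor N): . . 1 . 2 3 . . .
Index 5: author = 3

Answer: cursor 3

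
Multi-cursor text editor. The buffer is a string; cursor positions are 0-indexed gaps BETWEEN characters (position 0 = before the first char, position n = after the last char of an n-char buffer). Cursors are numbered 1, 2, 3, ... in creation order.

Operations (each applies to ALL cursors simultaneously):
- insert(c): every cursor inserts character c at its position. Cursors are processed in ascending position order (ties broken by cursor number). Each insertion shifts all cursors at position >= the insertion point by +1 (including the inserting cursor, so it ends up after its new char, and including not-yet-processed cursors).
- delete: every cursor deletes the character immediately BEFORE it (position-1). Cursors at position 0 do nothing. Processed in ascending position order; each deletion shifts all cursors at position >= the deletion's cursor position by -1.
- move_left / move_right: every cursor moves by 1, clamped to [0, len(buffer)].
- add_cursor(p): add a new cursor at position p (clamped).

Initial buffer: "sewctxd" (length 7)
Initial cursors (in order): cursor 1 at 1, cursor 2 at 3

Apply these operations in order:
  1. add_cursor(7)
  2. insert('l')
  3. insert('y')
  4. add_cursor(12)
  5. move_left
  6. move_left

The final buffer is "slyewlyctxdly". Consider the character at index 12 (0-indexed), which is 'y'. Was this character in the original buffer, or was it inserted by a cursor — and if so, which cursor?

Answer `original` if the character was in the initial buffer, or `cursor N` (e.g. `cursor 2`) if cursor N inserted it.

After op 1 (add_cursor(7)): buffer="sewctxd" (len 7), cursors c1@1 c2@3 c3@7, authorship .......
After op 2 (insert('l')): buffer="slewlctxdl" (len 10), cursors c1@2 c2@5 c3@10, authorship .1..2....3
After op 3 (insert('y')): buffer="slyewlyctxdly" (len 13), cursors c1@3 c2@7 c3@13, authorship .11..22....33
After op 4 (add_cursor(12)): buffer="slyewlyctxdly" (len 13), cursors c1@3 c2@7 c4@12 c3@13, authorship .11..22....33
After op 5 (move_left): buffer="slyewlyctxdly" (len 13), cursors c1@2 c2@6 c4@11 c3@12, authorship .11..22....33
After op 6 (move_left): buffer="slyewlyctxdly" (len 13), cursors c1@1 c2@5 c4@10 c3@11, authorship .11..22....33
Authorship (.=original, N=cursor N): . 1 1 . . 2 2 . . . . 3 3
Index 12: author = 3

Answer: cursor 3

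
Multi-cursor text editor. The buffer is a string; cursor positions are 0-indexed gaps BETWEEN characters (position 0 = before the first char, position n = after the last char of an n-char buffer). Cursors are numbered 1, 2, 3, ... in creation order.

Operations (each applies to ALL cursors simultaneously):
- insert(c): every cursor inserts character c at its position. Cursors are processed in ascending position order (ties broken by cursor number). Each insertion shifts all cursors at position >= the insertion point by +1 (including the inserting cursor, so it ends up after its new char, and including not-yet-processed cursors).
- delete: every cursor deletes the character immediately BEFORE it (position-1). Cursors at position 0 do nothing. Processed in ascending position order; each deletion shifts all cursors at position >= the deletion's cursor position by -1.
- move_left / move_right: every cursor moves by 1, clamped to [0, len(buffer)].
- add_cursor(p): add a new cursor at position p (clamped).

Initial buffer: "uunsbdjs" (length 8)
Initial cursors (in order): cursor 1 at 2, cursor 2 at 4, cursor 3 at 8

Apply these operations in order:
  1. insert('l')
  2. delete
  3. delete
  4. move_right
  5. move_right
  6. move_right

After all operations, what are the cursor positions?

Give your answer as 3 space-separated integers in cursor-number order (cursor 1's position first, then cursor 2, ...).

Answer: 4 5 5

Derivation:
After op 1 (insert('l')): buffer="uulnslbdjsl" (len 11), cursors c1@3 c2@6 c3@11, authorship ..1..2....3
After op 2 (delete): buffer="uunsbdjs" (len 8), cursors c1@2 c2@4 c3@8, authorship ........
After op 3 (delete): buffer="unbdj" (len 5), cursors c1@1 c2@2 c3@5, authorship .....
After op 4 (move_right): buffer="unbdj" (len 5), cursors c1@2 c2@3 c3@5, authorship .....
After op 5 (move_right): buffer="unbdj" (len 5), cursors c1@3 c2@4 c3@5, authorship .....
After op 6 (move_right): buffer="unbdj" (len 5), cursors c1@4 c2@5 c3@5, authorship .....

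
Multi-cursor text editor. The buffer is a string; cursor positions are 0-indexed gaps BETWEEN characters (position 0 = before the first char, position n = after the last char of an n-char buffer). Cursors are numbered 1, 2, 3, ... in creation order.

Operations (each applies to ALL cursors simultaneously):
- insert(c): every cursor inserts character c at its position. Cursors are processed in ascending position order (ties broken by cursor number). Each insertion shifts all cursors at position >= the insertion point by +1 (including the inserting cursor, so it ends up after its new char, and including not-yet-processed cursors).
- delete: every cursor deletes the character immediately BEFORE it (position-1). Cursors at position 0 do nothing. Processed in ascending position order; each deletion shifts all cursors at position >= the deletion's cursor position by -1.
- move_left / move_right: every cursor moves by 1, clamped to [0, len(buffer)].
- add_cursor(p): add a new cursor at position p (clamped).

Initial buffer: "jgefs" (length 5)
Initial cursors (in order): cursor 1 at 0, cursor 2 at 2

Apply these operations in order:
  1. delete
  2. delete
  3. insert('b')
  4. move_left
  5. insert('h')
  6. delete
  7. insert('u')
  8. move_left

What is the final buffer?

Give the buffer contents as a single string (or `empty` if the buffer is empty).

After op 1 (delete): buffer="jefs" (len 4), cursors c1@0 c2@1, authorship ....
After op 2 (delete): buffer="efs" (len 3), cursors c1@0 c2@0, authorship ...
After op 3 (insert('b')): buffer="bbefs" (len 5), cursors c1@2 c2@2, authorship 12...
After op 4 (move_left): buffer="bbefs" (len 5), cursors c1@1 c2@1, authorship 12...
After op 5 (insert('h')): buffer="bhhbefs" (len 7), cursors c1@3 c2@3, authorship 1122...
After op 6 (delete): buffer="bbefs" (len 5), cursors c1@1 c2@1, authorship 12...
After op 7 (insert('u')): buffer="buubefs" (len 7), cursors c1@3 c2@3, authorship 1122...
After op 8 (move_left): buffer="buubefs" (len 7), cursors c1@2 c2@2, authorship 1122...

Answer: buubefs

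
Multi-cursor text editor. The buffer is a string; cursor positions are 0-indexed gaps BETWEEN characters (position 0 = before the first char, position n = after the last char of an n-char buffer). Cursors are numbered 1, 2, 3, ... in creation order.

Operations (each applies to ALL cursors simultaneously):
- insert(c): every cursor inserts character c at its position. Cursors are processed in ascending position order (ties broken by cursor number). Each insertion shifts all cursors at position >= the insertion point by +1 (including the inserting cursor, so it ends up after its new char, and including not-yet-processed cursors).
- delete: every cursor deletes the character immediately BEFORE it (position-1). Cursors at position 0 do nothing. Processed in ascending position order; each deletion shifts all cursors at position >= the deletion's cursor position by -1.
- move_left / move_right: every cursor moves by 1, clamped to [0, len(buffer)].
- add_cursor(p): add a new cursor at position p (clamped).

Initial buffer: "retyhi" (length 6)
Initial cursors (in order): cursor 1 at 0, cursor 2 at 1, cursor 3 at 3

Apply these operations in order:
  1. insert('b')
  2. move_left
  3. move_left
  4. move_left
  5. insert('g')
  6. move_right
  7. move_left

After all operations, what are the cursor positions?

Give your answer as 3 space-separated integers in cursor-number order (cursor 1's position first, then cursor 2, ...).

After op 1 (insert('b')): buffer="brbetbyhi" (len 9), cursors c1@1 c2@3 c3@6, authorship 1.2..3...
After op 2 (move_left): buffer="brbetbyhi" (len 9), cursors c1@0 c2@2 c3@5, authorship 1.2..3...
After op 3 (move_left): buffer="brbetbyhi" (len 9), cursors c1@0 c2@1 c3@4, authorship 1.2..3...
After op 4 (move_left): buffer="brbetbyhi" (len 9), cursors c1@0 c2@0 c3@3, authorship 1.2..3...
After op 5 (insert('g')): buffer="ggbrbgetbyhi" (len 12), cursors c1@2 c2@2 c3@6, authorship 121.23..3...
After op 6 (move_right): buffer="ggbrbgetbyhi" (len 12), cursors c1@3 c2@3 c3@7, authorship 121.23..3...
After op 7 (move_left): buffer="ggbrbgetbyhi" (len 12), cursors c1@2 c2@2 c3@6, authorship 121.23..3...

Answer: 2 2 6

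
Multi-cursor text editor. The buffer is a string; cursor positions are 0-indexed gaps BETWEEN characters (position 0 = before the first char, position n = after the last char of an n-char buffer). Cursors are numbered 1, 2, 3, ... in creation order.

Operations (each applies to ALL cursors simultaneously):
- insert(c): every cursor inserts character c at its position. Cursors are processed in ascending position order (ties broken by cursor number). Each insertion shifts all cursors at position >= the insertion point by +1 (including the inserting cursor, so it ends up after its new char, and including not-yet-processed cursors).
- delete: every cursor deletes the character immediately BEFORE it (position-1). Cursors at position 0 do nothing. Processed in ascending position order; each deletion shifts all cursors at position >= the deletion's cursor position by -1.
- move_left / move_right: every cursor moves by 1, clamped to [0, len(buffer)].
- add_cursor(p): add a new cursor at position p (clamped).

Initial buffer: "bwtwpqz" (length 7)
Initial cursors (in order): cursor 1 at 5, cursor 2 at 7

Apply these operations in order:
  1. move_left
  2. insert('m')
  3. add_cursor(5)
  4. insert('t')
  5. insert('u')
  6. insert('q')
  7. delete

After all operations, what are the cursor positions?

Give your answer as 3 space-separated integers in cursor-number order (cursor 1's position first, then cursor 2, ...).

After op 1 (move_left): buffer="bwtwpqz" (len 7), cursors c1@4 c2@6, authorship .......
After op 2 (insert('m')): buffer="bwtwmpqmz" (len 9), cursors c1@5 c2@8, authorship ....1..2.
After op 3 (add_cursor(5)): buffer="bwtwmpqmz" (len 9), cursors c1@5 c3@5 c2@8, authorship ....1..2.
After op 4 (insert('t')): buffer="bwtwmttpqmtz" (len 12), cursors c1@7 c3@7 c2@11, authorship ....113..22.
After op 5 (insert('u')): buffer="bwtwmttuupqmtuz" (len 15), cursors c1@9 c3@9 c2@14, authorship ....11313..222.
After op 6 (insert('q')): buffer="bwtwmttuuqqpqmtuqz" (len 18), cursors c1@11 c3@11 c2@17, authorship ....1131313..2222.
After op 7 (delete): buffer="bwtwmttuupqmtuz" (len 15), cursors c1@9 c3@9 c2@14, authorship ....11313..222.

Answer: 9 14 9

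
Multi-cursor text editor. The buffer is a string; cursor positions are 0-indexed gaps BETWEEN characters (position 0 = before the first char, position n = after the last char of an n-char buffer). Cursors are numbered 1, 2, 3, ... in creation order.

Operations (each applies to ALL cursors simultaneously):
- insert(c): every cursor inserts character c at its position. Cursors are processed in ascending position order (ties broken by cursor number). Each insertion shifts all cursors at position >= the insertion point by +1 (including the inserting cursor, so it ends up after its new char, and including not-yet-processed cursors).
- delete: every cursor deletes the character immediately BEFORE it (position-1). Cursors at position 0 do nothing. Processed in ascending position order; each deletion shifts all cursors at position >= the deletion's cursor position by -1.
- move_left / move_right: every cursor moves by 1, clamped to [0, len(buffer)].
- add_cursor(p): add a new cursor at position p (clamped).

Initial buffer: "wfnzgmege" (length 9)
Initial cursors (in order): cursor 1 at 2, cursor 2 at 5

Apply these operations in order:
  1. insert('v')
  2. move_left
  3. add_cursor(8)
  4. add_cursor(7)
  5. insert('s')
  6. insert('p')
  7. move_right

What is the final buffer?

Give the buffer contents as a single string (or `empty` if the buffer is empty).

Answer: wfspvnzgspvspmspege

Derivation:
After op 1 (insert('v')): buffer="wfvnzgvmege" (len 11), cursors c1@3 c2@7, authorship ..1...2....
After op 2 (move_left): buffer="wfvnzgvmege" (len 11), cursors c1@2 c2@6, authorship ..1...2....
After op 3 (add_cursor(8)): buffer="wfvnzgvmege" (len 11), cursors c1@2 c2@6 c3@8, authorship ..1...2....
After op 4 (add_cursor(7)): buffer="wfvnzgvmege" (len 11), cursors c1@2 c2@6 c4@7 c3@8, authorship ..1...2....
After op 5 (insert('s')): buffer="wfsvnzgsvsmsege" (len 15), cursors c1@3 c2@8 c4@10 c3@12, authorship ..11...224.3...
After op 6 (insert('p')): buffer="wfspvnzgspvspmspege" (len 19), cursors c1@4 c2@10 c4@13 c3@16, authorship ..111...22244.33...
After op 7 (move_right): buffer="wfspvnzgspvspmspege" (len 19), cursors c1@5 c2@11 c4@14 c3@17, authorship ..111...22244.33...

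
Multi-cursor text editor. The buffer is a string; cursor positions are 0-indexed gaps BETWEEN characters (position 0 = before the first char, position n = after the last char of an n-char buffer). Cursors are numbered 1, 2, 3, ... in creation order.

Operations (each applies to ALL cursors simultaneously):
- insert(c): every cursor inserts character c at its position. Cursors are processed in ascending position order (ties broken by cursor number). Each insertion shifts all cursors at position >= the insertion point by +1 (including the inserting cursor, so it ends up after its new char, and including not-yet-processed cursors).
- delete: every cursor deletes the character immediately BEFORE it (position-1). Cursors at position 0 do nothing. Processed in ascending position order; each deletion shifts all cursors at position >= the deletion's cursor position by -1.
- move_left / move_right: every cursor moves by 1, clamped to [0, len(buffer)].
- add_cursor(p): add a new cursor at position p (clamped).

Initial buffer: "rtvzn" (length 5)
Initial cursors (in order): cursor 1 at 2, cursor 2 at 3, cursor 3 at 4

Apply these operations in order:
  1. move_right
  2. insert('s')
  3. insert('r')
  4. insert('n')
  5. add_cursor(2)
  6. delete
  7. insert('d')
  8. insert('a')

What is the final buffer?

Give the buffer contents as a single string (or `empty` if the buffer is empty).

Answer: rdavsrdazsrdansrda

Derivation:
After op 1 (move_right): buffer="rtvzn" (len 5), cursors c1@3 c2@4 c3@5, authorship .....
After op 2 (insert('s')): buffer="rtvszsns" (len 8), cursors c1@4 c2@6 c3@8, authorship ...1.2.3
After op 3 (insert('r')): buffer="rtvsrzsrnsr" (len 11), cursors c1@5 c2@8 c3@11, authorship ...11.22.33
After op 4 (insert('n')): buffer="rtvsrnzsrnnsrn" (len 14), cursors c1@6 c2@10 c3@14, authorship ...111.222.333
After op 5 (add_cursor(2)): buffer="rtvsrnzsrnnsrn" (len 14), cursors c4@2 c1@6 c2@10 c3@14, authorship ...111.222.333
After op 6 (delete): buffer="rvsrzsrnsr" (len 10), cursors c4@1 c1@4 c2@7 c3@10, authorship ..11.22.33
After op 7 (insert('d')): buffer="rdvsrdzsrdnsrd" (len 14), cursors c4@2 c1@6 c2@10 c3@14, authorship .4.111.222.333
After op 8 (insert('a')): buffer="rdavsrdazsrdansrda" (len 18), cursors c4@3 c1@8 c2@13 c3@18, authorship .44.1111.2222.3333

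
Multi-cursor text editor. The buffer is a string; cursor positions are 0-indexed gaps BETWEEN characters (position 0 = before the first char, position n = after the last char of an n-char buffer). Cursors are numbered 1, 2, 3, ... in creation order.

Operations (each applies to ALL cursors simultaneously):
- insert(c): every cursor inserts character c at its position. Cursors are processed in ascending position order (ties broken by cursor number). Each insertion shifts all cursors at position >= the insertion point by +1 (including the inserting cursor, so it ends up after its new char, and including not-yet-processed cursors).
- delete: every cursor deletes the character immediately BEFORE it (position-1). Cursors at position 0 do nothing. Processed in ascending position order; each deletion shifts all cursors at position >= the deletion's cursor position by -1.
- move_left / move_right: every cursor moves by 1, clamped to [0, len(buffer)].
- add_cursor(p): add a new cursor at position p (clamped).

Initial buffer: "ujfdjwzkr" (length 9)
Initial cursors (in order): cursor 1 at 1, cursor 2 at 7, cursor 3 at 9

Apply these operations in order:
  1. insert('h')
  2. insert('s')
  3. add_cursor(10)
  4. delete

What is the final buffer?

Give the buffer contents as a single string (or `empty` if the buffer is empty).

After op 1 (insert('h')): buffer="uhjfdjwzhkrh" (len 12), cursors c1@2 c2@9 c3@12, authorship .1......2..3
After op 2 (insert('s')): buffer="uhsjfdjwzhskrhs" (len 15), cursors c1@3 c2@11 c3@15, authorship .11......22..33
After op 3 (add_cursor(10)): buffer="uhsjfdjwzhskrhs" (len 15), cursors c1@3 c4@10 c2@11 c3@15, authorship .11......22..33
After op 4 (delete): buffer="uhjfdjwzkrh" (len 11), cursors c1@2 c2@8 c4@8 c3@11, authorship .1........3

Answer: uhjfdjwzkrh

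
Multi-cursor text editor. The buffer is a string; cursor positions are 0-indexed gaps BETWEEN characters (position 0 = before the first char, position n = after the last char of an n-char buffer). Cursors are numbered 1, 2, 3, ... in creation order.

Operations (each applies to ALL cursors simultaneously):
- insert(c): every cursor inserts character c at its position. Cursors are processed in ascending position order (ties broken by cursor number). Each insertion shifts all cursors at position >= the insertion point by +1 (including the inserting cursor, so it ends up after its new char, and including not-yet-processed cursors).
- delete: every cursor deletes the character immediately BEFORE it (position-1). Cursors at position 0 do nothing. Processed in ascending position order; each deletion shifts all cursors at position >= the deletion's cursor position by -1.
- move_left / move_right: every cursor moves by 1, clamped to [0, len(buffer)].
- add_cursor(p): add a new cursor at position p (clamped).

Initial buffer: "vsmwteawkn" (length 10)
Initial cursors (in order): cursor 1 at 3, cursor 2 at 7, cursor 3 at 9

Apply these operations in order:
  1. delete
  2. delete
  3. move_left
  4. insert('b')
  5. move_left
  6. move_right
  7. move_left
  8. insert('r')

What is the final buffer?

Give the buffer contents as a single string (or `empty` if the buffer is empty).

After op 1 (delete): buffer="vswtewn" (len 7), cursors c1@2 c2@5 c3@6, authorship .......
After op 2 (delete): buffer="vwtn" (len 4), cursors c1@1 c2@3 c3@3, authorship ....
After op 3 (move_left): buffer="vwtn" (len 4), cursors c1@0 c2@2 c3@2, authorship ....
After op 4 (insert('b')): buffer="bvwbbtn" (len 7), cursors c1@1 c2@5 c3@5, authorship 1..23..
After op 5 (move_left): buffer="bvwbbtn" (len 7), cursors c1@0 c2@4 c3@4, authorship 1..23..
After op 6 (move_right): buffer="bvwbbtn" (len 7), cursors c1@1 c2@5 c3@5, authorship 1..23..
After op 7 (move_left): buffer="bvwbbtn" (len 7), cursors c1@0 c2@4 c3@4, authorship 1..23..
After op 8 (insert('r')): buffer="rbvwbrrbtn" (len 10), cursors c1@1 c2@7 c3@7, authorship 11..2233..

Answer: rbvwbrrbtn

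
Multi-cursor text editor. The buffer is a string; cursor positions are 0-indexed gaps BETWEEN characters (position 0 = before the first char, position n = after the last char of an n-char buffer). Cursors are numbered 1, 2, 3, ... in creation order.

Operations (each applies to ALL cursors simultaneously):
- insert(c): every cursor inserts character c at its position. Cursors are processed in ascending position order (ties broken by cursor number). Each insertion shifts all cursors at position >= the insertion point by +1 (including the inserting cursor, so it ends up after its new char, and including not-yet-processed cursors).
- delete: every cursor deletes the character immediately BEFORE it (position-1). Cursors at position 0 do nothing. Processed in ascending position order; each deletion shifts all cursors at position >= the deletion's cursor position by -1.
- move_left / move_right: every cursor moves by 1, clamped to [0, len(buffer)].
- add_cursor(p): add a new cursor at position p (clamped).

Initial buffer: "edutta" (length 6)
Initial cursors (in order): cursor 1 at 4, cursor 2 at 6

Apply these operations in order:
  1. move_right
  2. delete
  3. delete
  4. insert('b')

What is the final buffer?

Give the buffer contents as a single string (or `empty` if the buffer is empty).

Answer: edbb

Derivation:
After op 1 (move_right): buffer="edutta" (len 6), cursors c1@5 c2@6, authorship ......
After op 2 (delete): buffer="edut" (len 4), cursors c1@4 c2@4, authorship ....
After op 3 (delete): buffer="ed" (len 2), cursors c1@2 c2@2, authorship ..
After op 4 (insert('b')): buffer="edbb" (len 4), cursors c1@4 c2@4, authorship ..12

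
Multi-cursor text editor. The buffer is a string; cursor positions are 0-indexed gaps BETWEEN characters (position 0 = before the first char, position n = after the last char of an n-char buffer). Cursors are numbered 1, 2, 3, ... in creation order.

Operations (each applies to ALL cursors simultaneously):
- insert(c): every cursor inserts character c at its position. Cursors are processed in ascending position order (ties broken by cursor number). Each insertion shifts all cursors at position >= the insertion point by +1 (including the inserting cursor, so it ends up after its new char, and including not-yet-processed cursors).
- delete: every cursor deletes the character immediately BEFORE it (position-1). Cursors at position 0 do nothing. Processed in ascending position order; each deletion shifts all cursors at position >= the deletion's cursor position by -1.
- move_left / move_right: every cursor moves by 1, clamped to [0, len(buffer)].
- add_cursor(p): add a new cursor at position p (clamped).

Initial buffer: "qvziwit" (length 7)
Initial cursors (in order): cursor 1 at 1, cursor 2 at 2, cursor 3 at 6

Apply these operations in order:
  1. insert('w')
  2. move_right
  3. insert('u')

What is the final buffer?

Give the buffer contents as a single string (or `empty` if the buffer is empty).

Answer: qwvuwzuiwiwtu

Derivation:
After op 1 (insert('w')): buffer="qwvwziwiwt" (len 10), cursors c1@2 c2@4 c3@9, authorship .1.2....3.
After op 2 (move_right): buffer="qwvwziwiwt" (len 10), cursors c1@3 c2@5 c3@10, authorship .1.2....3.
After op 3 (insert('u')): buffer="qwvuwzuiwiwtu" (len 13), cursors c1@4 c2@7 c3@13, authorship .1.12.2...3.3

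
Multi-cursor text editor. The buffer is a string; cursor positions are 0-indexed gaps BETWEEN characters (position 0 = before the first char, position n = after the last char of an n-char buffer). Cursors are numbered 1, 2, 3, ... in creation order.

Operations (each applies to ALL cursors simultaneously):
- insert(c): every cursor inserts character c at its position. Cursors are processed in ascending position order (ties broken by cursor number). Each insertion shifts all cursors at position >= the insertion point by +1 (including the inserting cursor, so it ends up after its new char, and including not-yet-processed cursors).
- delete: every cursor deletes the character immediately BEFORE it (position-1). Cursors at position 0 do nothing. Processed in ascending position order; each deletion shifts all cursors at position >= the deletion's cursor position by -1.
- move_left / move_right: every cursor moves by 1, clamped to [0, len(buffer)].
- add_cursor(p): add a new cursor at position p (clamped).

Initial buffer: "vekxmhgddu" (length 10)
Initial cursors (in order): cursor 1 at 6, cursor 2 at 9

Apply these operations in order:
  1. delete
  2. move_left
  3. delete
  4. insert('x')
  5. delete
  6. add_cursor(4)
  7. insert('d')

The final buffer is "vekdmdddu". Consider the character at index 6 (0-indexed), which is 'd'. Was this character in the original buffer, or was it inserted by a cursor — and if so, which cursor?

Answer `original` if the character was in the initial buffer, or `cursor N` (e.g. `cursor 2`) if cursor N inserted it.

After op 1 (delete): buffer="vekxmgdu" (len 8), cursors c1@5 c2@7, authorship ........
After op 2 (move_left): buffer="vekxmgdu" (len 8), cursors c1@4 c2@6, authorship ........
After op 3 (delete): buffer="vekmdu" (len 6), cursors c1@3 c2@4, authorship ......
After op 4 (insert('x')): buffer="vekxmxdu" (len 8), cursors c1@4 c2@6, authorship ...1.2..
After op 5 (delete): buffer="vekmdu" (len 6), cursors c1@3 c2@4, authorship ......
After op 6 (add_cursor(4)): buffer="vekmdu" (len 6), cursors c1@3 c2@4 c3@4, authorship ......
After op 7 (insert('d')): buffer="vekdmdddu" (len 9), cursors c1@4 c2@7 c3@7, authorship ...1.23..
Authorship (.=original, N=cursor N): . . . 1 . 2 3 . .
Index 6: author = 3

Answer: cursor 3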